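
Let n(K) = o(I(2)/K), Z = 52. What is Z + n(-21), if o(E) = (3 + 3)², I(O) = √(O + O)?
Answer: 88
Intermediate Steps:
I(O) = √2*√O (I(O) = √(2*O) = √2*√O)
o(E) = 36 (o(E) = 6² = 36)
n(K) = 36
Z + n(-21) = 52 + 36 = 88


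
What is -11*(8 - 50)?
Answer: 462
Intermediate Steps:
-11*(8 - 50) = -11*(-42) = 462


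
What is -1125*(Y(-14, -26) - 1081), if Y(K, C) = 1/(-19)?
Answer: 23107500/19 ≈ 1.2162e+6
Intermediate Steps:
Y(K, C) = -1/19
-1125*(Y(-14, -26) - 1081) = -1125*(-1/19 - 1081) = -1125*(-20540/19) = 23107500/19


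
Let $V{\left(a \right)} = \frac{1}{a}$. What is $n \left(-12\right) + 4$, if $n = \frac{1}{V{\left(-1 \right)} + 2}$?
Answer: $-8$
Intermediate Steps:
$n = 1$ ($n = \frac{1}{\frac{1}{-1} + 2} = \frac{1}{-1 + 2} = 1^{-1} = 1$)
$n \left(-12\right) + 4 = 1 \left(-12\right) + 4 = -12 + 4 = -8$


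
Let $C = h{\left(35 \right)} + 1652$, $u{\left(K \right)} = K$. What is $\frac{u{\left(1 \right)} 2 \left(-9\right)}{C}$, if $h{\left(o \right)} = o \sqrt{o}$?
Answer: $- \frac{4248}{383747} + \frac{90 \sqrt{35}}{383747} \approx -0.0096823$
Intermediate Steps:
$h{\left(o \right)} = o^{\frac{3}{2}}$
$C = 1652 + 35 \sqrt{35}$ ($C = 35^{\frac{3}{2}} + 1652 = 35 \sqrt{35} + 1652 = 1652 + 35 \sqrt{35} \approx 1859.1$)
$\frac{u{\left(1 \right)} 2 \left(-9\right)}{C} = \frac{1 \cdot 2 \left(-9\right)}{1652 + 35 \sqrt{35}} = \frac{2 \left(-9\right)}{1652 + 35 \sqrt{35}} = - \frac{18}{1652 + 35 \sqrt{35}}$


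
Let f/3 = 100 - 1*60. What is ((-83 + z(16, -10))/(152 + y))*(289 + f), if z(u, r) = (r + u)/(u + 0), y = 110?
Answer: -270349/2096 ≈ -128.98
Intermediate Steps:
z(u, r) = (r + u)/u
f = 120 (f = 3*(100 - 1*60) = 3*(100 - 60) = 3*40 = 120)
((-83 + z(16, -10))/(152 + y))*(289 + f) = ((-83 + (-10 + 16)/16)/(152 + 110))*(289 + 120) = ((-83 + (1/16)*6)/262)*409 = ((-83 + 3/8)*(1/262))*409 = -661/8*1/262*409 = -661/2096*409 = -270349/2096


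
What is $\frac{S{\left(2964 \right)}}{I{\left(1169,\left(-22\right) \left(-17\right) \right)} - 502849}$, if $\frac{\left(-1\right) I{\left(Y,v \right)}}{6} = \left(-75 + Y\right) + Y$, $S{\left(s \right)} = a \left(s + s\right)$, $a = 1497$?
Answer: $- \frac{8874216}{516427} \approx -17.184$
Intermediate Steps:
$S{\left(s \right)} = 2994 s$ ($S{\left(s \right)} = 1497 \left(s + s\right) = 1497 \cdot 2 s = 2994 s$)
$I{\left(Y,v \right)} = 450 - 12 Y$ ($I{\left(Y,v \right)} = - 6 \left(\left(-75 + Y\right) + Y\right) = - 6 \left(-75 + 2 Y\right) = 450 - 12 Y$)
$\frac{S{\left(2964 \right)}}{I{\left(1169,\left(-22\right) \left(-17\right) \right)} - 502849} = \frac{2994 \cdot 2964}{\left(450 - 14028\right) - 502849} = \frac{8874216}{\left(450 - 14028\right) - 502849} = \frac{8874216}{-13578 - 502849} = \frac{8874216}{-516427} = 8874216 \left(- \frac{1}{516427}\right) = - \frac{8874216}{516427}$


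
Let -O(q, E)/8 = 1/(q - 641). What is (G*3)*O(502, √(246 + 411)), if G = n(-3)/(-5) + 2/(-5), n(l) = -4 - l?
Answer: -24/695 ≈ -0.034532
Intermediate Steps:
O(q, E) = -8/(-641 + q) (O(q, E) = -8/(q - 641) = -8/(-641 + q))
G = -⅕ (G = (-4 - 1*(-3))/(-5) + 2/(-5) = (-4 + 3)*(-⅕) + 2*(-⅕) = -1*(-⅕) - ⅖ = ⅕ - ⅖ = -⅕ ≈ -0.20000)
(G*3)*O(502, √(246 + 411)) = (-⅕*3)*(-8/(-641 + 502)) = -(-24)/(5*(-139)) = -(-24)*(-1)/(5*139) = -⅗*8/139 = -24/695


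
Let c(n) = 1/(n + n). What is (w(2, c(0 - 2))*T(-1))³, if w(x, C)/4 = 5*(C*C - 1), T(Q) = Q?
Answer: 421875/64 ≈ 6591.8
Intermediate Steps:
c(n) = 1/(2*n)
w(x, C) = -20 + 20*C² (w(x, C) = 4*(5*(C*C - 1)) = 4*(5*(C² - 1)) = 4*(5*(-1 + C²)) = 4*(-5 + 5*C²) = -20 + 20*C²)
(w(2, c(0 - 2))*T(-1))³ = ((-20 + 20*(1/(2*(0 - 2)))²)*(-1))³ = ((-20 + 20*((½)/(-2))²)*(-1))³ = ((-20 + 20*((½)*(-½))²)*(-1))³ = ((-20 + 20*(-¼)²)*(-1))³ = ((-20 + 20*(1/16))*(-1))³ = ((-20 + 5/4)*(-1))³ = (-75/4*(-1))³ = (75/4)³ = 421875/64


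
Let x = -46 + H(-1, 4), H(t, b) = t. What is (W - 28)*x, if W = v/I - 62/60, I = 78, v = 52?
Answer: 39997/30 ≈ 1333.2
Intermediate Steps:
x = -47 (x = -46 - 1 = -47)
W = -11/30 (W = 52/78 - 62/60 = 52*(1/78) - 62*1/60 = ⅔ - 31/30 = -11/30 ≈ -0.36667)
(W - 28)*x = (-11/30 - 28)*(-47) = -851/30*(-47) = 39997/30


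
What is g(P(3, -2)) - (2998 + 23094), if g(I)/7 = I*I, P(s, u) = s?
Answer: -26029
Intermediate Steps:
g(I) = 7*I² (g(I) = 7*(I*I) = 7*I²)
g(P(3, -2)) - (2998 + 23094) = 7*3² - (2998 + 23094) = 7*9 - 1*26092 = 63 - 26092 = -26029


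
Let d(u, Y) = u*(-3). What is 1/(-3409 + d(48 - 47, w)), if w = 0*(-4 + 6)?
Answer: -1/3412 ≈ -0.00029308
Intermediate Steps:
w = 0 (w = 0*2 = 0)
d(u, Y) = -3*u
1/(-3409 + d(48 - 47, w)) = 1/(-3409 - 3*(48 - 47)) = 1/(-3409 - 3*1) = 1/(-3409 - 3) = 1/(-3412) = -1/3412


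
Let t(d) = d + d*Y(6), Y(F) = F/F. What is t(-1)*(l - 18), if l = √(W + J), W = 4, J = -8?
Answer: 36 - 4*I ≈ 36.0 - 4.0*I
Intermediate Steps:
Y(F) = 1
t(d) = 2*d (t(d) = d + d*1 = d + d = 2*d)
l = 2*I (l = √(4 - 8) = √(-4) = 2*I ≈ 2.0*I)
t(-1)*(l - 18) = (2*(-1))*(2*I - 18) = -2*(-18 + 2*I) = 36 - 4*I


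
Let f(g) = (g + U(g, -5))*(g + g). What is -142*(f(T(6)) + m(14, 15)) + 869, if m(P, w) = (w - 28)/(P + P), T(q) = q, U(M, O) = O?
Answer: -10767/14 ≈ -769.07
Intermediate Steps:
f(g) = 2*g*(-5 + g) (f(g) = (g - 5)*(g + g) = (-5 + g)*(2*g) = 2*g*(-5 + g))
m(P, w) = (-28 + w)/(2*P) (m(P, w) = (-28 + w)/((2*P)) = (-28 + w)*(1/(2*P)) = (-28 + w)/(2*P))
-142*(f(T(6)) + m(14, 15)) + 869 = -142*(2*6*(-5 + 6) + (1/2)*(-28 + 15)/14) + 869 = -142*(2*6*1 + (1/2)*(1/14)*(-13)) + 869 = -142*(12 - 13/28) + 869 = -142*323/28 + 869 = -22933/14 + 869 = -10767/14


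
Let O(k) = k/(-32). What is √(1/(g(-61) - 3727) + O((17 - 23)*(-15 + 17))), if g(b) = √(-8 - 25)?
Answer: √2*√((-11173 + 3*I*√33)/(-3727 + I*√33))/4 ≈ 0.61215 - 3.3779e-7*I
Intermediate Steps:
g(b) = I*√33 (g(b) = √(-33) = I*√33)
O(k) = -k/32 (O(k) = k*(-1/32) = -k/32)
√(1/(g(-61) - 3727) + O((17 - 23)*(-15 + 17))) = √(1/(I*√33 - 3727) - (17 - 23)*(-15 + 17)/32) = √(1/(-3727 + I*√33) - (-3)*2/16) = √(1/(-3727 + I*√33) - 1/32*(-12)) = √(1/(-3727 + I*√33) + 3/8) = √(3/8 + 1/(-3727 + I*√33))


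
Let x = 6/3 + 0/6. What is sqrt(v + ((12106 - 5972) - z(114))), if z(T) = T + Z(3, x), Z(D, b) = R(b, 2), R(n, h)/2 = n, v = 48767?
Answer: 3*sqrt(6087) ≈ 234.06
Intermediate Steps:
R(n, h) = 2*n
x = 2 (x = 6*(1/3) + 0*(1/6) = 2 + 0 = 2)
Z(D, b) = 2*b
z(T) = 4 + T (z(T) = T + 2*2 = T + 4 = 4 + T)
sqrt(v + ((12106 - 5972) - z(114))) = sqrt(48767 + ((12106 - 5972) - (4 + 114))) = sqrt(48767 + (6134 - 1*118)) = sqrt(48767 + (6134 - 118)) = sqrt(48767 + 6016) = sqrt(54783) = 3*sqrt(6087)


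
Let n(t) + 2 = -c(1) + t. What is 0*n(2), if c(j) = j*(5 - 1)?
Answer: 0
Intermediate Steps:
c(j) = 4*j (c(j) = j*4 = 4*j)
n(t) = -6 + t (n(t) = -2 + (-4 + t) = -6 + t)
0*n(2) = 0*(-6 + 2) = 0*(-4) = 0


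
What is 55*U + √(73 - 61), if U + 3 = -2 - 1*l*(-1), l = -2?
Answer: -385 + 2*√3 ≈ -381.54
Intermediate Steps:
U = -7 (U = -3 + (-2 - 1*(-2)*(-1)) = -3 + (-2 - (-2)*(-1)) = -3 + (-2 - 1*2) = -3 + (-2 - 2) = -3 - 4 = -7)
55*U + √(73 - 61) = 55*(-7) + √(73 - 61) = -385 + √12 = -385 + 2*√3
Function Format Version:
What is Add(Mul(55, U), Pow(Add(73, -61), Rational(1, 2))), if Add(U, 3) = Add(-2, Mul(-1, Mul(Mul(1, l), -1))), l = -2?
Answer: Add(-385, Mul(2, Pow(3, Rational(1, 2)))) ≈ -381.54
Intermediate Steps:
U = -7 (U = Add(-3, Add(-2, Mul(-1, Mul(Mul(1, -2), -1)))) = Add(-3, Add(-2, Mul(-1, Mul(-2, -1)))) = Add(-3, Add(-2, Mul(-1, 2))) = Add(-3, Add(-2, -2)) = Add(-3, -4) = -7)
Add(Mul(55, U), Pow(Add(73, -61), Rational(1, 2))) = Add(Mul(55, -7), Pow(Add(73, -61), Rational(1, 2))) = Add(-385, Pow(12, Rational(1, 2))) = Add(-385, Mul(2, Pow(3, Rational(1, 2))))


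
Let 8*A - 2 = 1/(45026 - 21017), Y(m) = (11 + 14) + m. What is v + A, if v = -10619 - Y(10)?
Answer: -2046287069/192072 ≈ -10654.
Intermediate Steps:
Y(m) = 25 + m
A = 48019/192072 (A = ¼ + 1/(8*(45026 - 21017)) = ¼ + (⅛)/24009 = ¼ + (⅛)*(1/24009) = ¼ + 1/192072 = 48019/192072 ≈ 0.25001)
v = -10654 (v = -10619 - (25 + 10) = -10619 - 1*35 = -10619 - 35 = -10654)
v + A = -10654 + 48019/192072 = -2046287069/192072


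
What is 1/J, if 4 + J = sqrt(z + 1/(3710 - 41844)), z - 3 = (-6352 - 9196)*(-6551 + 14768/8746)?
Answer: 667039928/16980949098728909 + sqrt(2831743210989214633964822)/16980949098728909 ≈ 9.9137e-5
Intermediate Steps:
z = 445296894291/4373 (z = 3 + (-6352 - 9196)*(-6551 + 14768/8746) = 3 - 15548*(-6551 + 14768*(1/8746)) = 3 - 15548*(-6551 + 7384/4373) = 3 - 15548*(-28640139/4373) = 3 + 445296881172/4373 = 445296894291/4373 ≈ 1.0183e+8)
J = -4 + sqrt(2831743210989214633964822)/166759982 (J = -4 + sqrt(445296894291/4373 + 1/(3710 - 41844)) = -4 + sqrt(445296894291/4373 + 1/(-38134)) = -4 + sqrt(445296894291/4373 - 1/38134) = -4 + sqrt(16980951766888621/166759982) = -4 + sqrt(2831743210989214633964822)/166759982 ≈ 10087.)
1/J = 1/(-4 + sqrt(2831743210989214633964822)/166759982)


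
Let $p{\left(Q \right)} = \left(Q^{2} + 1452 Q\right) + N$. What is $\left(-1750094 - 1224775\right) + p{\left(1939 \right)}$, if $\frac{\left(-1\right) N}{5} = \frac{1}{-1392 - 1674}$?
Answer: $\frac{11038458485}{3066} \approx 3.6003 \cdot 10^{6}$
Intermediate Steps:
$N = \frac{5}{3066}$ ($N = - \frac{5}{-1392 - 1674} = - \frac{5}{-3066} = \left(-5\right) \left(- \frac{1}{3066}\right) = \frac{5}{3066} \approx 0.0016308$)
$p{\left(Q \right)} = \frac{5}{3066} + Q^{2} + 1452 Q$ ($p{\left(Q \right)} = \left(Q^{2} + 1452 Q\right) + \frac{5}{3066} = \frac{5}{3066} + Q^{2} + 1452 Q$)
$\left(-1750094 - 1224775\right) + p{\left(1939 \right)} = \left(-1750094 - 1224775\right) + \left(\frac{5}{3066} + 1939^{2} + 1452 \cdot 1939\right) = \left(-1750094 - 1224775\right) + \left(\frac{5}{3066} + 3759721 + 2815428\right) = -2974869 + \frac{20159406839}{3066} = \frac{11038458485}{3066}$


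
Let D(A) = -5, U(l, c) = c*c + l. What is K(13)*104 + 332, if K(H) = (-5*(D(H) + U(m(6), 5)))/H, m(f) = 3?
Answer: -588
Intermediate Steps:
U(l, c) = l + c² (U(l, c) = c² + l = l + c²)
K(H) = -115/H (K(H) = (-5*(-5 + (3 + 5²)))/H = (-5*(-5 + (3 + 25)))/H = (-5*(-5 + 28))/H = (-5*23)/H = -115/H)
K(13)*104 + 332 = -115/13*104 + 332 = -920 + 332 = -588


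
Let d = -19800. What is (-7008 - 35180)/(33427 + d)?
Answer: -42188/13627 ≈ -3.0959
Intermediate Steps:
(-7008 - 35180)/(33427 + d) = (-7008 - 35180)/(33427 - 19800) = -42188/13627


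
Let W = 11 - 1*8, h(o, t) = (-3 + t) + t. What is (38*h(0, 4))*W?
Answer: 570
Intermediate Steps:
h(o, t) = -3 + 2*t
W = 3 (W = 11 - 8 = 3)
(38*h(0, 4))*W = (38*(-3 + 2*4))*3 = (38*(-3 + 8))*3 = (38*5)*3 = 190*3 = 570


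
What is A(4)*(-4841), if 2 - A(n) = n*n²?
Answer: 300142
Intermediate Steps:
A(n) = 2 - n³ (A(n) = 2 - n*n² = 2 - n³)
A(4)*(-4841) = (2 - 1*4³)*(-4841) = (2 - 1*64)*(-4841) = (2 - 64)*(-4841) = -62*(-4841) = 300142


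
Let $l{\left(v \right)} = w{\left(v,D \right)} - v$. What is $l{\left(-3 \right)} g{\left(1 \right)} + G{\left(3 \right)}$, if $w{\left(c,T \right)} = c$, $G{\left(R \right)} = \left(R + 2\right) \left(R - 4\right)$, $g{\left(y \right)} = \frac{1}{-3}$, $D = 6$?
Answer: $-5$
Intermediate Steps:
$g{\left(y \right)} = - \frac{1}{3}$
$G{\left(R \right)} = \left(-4 + R\right) \left(2 + R\right)$ ($G{\left(R \right)} = \left(2 + R\right) \left(-4 + R\right) = \left(-4 + R\right) \left(2 + R\right)$)
$l{\left(v \right)} = 0$ ($l{\left(v \right)} = v - v = 0$)
$l{\left(-3 \right)} g{\left(1 \right)} + G{\left(3 \right)} = 0 \left(- \frac{1}{3}\right) - \left(14 - 9\right) = 0 - 5 = -5$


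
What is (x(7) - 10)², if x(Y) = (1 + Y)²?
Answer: 2916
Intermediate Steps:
(x(7) - 10)² = ((1 + 7)² - 10)² = (8² - 10)² = (64 - 10)² = 54² = 2916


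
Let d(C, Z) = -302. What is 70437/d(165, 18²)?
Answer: -70437/302 ≈ -233.24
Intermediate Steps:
70437/d(165, 18²) = 70437/(-302) = 70437*(-1/302) = -70437/302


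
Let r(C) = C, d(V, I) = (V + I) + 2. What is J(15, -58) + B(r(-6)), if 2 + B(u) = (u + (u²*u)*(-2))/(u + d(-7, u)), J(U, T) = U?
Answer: -205/17 ≈ -12.059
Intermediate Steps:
d(V, I) = 2 + I + V (d(V, I) = (I + V) + 2 = 2 + I + V)
B(u) = -2 + (u - 2*u³)/(-5 + 2*u) (B(u) = -2 + (u + (u²*u)*(-2))/(u + (2 + u - 7)) = -2 + (u + u³*(-2))/(u + (-5 + u)) = -2 + (u - 2*u³)/(-5 + 2*u))
J(15, -58) + B(r(-6)) = 15 + (10 - 3*(-6) - 2*(-6)³)/(-5 + 2*(-6)) = 15 + (10 + 18 - 2*(-216))/(-5 - 12) = 15 + (10 + 18 + 432)/(-17) = 15 - 1/17*460 = 15 - 460/17 = -205/17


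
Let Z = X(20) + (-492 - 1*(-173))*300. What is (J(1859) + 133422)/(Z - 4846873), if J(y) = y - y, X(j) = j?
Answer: -133422/4942553 ≈ -0.026995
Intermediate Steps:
J(y) = 0
Z = -95680 (Z = 20 + (-492 - 1*(-173))*300 = 20 + (-492 + 173)*300 = 20 - 319*300 = 20 - 95700 = -95680)
(J(1859) + 133422)/(Z - 4846873) = (0 + 133422)/(-95680 - 4846873) = 133422/(-4942553) = 133422*(-1/4942553) = -133422/4942553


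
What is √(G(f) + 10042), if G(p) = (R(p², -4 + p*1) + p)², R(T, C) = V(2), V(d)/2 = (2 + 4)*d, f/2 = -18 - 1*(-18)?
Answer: √10618 ≈ 103.04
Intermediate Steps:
f = 0 (f = 2*(-18 - 1*(-18)) = 2*(-18 + 18) = 2*0 = 0)
V(d) = 12*d (V(d) = 2*((2 + 4)*d) = 2*(6*d) = 12*d)
R(T, C) = 24 (R(T, C) = 12*2 = 24)
G(p) = (24 + p)²
√(G(f) + 10042) = √((24 + 0)² + 10042) = √(24² + 10042) = √(576 + 10042) = √10618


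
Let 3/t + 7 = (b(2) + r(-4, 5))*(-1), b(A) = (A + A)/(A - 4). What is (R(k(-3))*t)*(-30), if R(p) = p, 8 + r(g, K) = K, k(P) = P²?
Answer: 405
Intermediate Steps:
r(g, K) = -8 + K
b(A) = 2*A/(-4 + A) (b(A) = (2*A)/(-4 + A) = 2*A/(-4 + A))
t = -3/2 (t = 3/(-7 + (2*2/(-4 + 2) + (-8 + 5))*(-1)) = 3/(-7 + (2*2/(-2) - 3)*(-1)) = 3/(-7 + (2*2*(-½) - 3)*(-1)) = 3/(-7 + (-2 - 3)*(-1)) = 3/(-7 - 5*(-1)) = 3/(-7 + 5) = 3/(-2) = 3*(-½) = -3/2 ≈ -1.5000)
(R(k(-3))*t)*(-30) = ((-3)²*(-3/2))*(-30) = (9*(-3/2))*(-30) = -27/2*(-30) = 405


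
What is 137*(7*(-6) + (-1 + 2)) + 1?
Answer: -5616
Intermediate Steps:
137*(7*(-6) + (-1 + 2)) + 1 = 137*(-42 + 1) + 1 = 137*(-41) + 1 = -5617 + 1 = -5616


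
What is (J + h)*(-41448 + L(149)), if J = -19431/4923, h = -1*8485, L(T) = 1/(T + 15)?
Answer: 15781871952417/44854 ≈ 3.5185e+8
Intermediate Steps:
L(T) = 1/(15 + T)
h = -8485
J = -2159/547 (J = -19431*1/4923 = -2159/547 ≈ -3.9470)
(J + h)*(-41448 + L(149)) = (-2159/547 - 8485)*(-41448 + 1/(15 + 149)) = -4643454*(-41448 + 1/164)/547 = -4643454/547*(-6797471/164) = 15781871952417/44854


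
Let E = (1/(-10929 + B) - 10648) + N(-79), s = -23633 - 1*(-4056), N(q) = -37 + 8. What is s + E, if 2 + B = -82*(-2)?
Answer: -325744819/10767 ≈ -30254.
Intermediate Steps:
N(q) = -29
B = 162 (B = -2 - 82*(-2) = -2 + 164 = 162)
s = -19577 (s = -23633 + 4056 = -19577)
E = -114959260/10767 (E = (1/(-10929 + 162) - 10648) - 29 = (1/(-10767) - 10648) - 29 = (-1/10767 - 10648) - 29 = -114647017/10767 - 29 = -114959260/10767 ≈ -10677.)
s + E = -19577 - 114959260/10767 = -325744819/10767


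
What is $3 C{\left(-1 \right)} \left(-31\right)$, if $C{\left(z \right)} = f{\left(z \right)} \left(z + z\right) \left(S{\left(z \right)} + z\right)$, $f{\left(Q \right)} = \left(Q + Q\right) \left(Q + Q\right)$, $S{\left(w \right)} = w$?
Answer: $-1488$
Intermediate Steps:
$f{\left(Q \right)} = 4 Q^{2}$ ($f{\left(Q \right)} = 2 Q 2 Q = 4 Q^{2}$)
$C{\left(z \right)} = 16 z^{4}$ ($C{\left(z \right)} = 4 z^{2} \left(z + z\right) \left(z + z\right) = 4 z^{2} \cdot 2 z 2 z = 8 z^{3} \cdot 2 z = 16 z^{4}$)
$3 C{\left(-1 \right)} \left(-31\right) = 3 \cdot 16 \left(-1\right)^{4} \left(-31\right) = 3 \cdot 16 \cdot 1 \left(-31\right) = 3 \cdot 16 \left(-31\right) = 48 \left(-31\right) = -1488$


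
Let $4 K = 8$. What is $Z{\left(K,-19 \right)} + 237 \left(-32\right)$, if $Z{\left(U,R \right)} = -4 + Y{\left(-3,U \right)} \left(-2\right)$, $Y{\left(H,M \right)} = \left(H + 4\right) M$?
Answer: $-7592$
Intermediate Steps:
$K = 2$ ($K = \frac{1}{4} \cdot 8 = 2$)
$Y{\left(H,M \right)} = M \left(4 + H\right)$ ($Y{\left(H,M \right)} = \left(4 + H\right) M = M \left(4 + H\right)$)
$Z{\left(U,R \right)} = -4 - 2 U$ ($Z{\left(U,R \right)} = -4 + U \left(4 - 3\right) \left(-2\right) = -4 + U 1 \left(-2\right) = -4 + U \left(-2\right) = -4 - 2 U$)
$Z{\left(K,-19 \right)} + 237 \left(-32\right) = \left(-4 - 4\right) + 237 \left(-32\right) = \left(-4 - 4\right) - 7584 = -8 - 7584 = -7592$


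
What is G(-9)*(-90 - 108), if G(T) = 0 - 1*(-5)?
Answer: -990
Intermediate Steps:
G(T) = 5 (G(T) = 0 + 5 = 5)
G(-9)*(-90 - 108) = 5*(-90 - 108) = 5*(-198) = -990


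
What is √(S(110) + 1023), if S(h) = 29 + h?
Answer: √1162 ≈ 34.088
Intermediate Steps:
√(S(110) + 1023) = √((29 + 110) + 1023) = √(139 + 1023) = √1162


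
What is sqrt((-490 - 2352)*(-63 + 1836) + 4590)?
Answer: 6*I*sqrt(139841) ≈ 2243.7*I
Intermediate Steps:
sqrt((-490 - 2352)*(-63 + 1836) + 4590) = sqrt(-2842*1773 + 4590) = sqrt(-5038866 + 4590) = sqrt(-5034276) = 6*I*sqrt(139841)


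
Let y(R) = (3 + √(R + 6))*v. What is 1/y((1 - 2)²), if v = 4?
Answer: 3/8 - √7/8 ≈ 0.044281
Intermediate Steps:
y(R) = 12 + 4*√(6 + R) (y(R) = (3 + √(R + 6))*4 = (3 + √(6 + R))*4 = 12 + 4*√(6 + R))
1/y((1 - 2)²) = 1/(12 + 4*√(6 + (1 - 2)²)) = 1/(12 + 4*√(6 + (-1)²)) = 1/(12 + 4*√(6 + 1)) = 1/(12 + 4*√7)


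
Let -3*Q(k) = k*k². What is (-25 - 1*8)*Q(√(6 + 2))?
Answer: 176*√2 ≈ 248.90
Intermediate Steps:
Q(k) = -k³/3 (Q(k) = -k*k²/3 = -k³/3)
(-25 - 1*8)*Q(√(6 + 2)) = (-25 - 1*8)*(-(6 + 2)^(3/2)/3) = (-25 - 8)*(-16*√2/3) = -(-11)*(2*√2)³ = -(-11)*16*√2 = -(-176)*√2 = 176*√2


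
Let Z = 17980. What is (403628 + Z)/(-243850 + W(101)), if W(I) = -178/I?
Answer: -3548534/2052419 ≈ -1.7290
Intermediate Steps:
(403628 + Z)/(-243850 + W(101)) = (403628 + 17980)/(-243850 - 178/101) = 421608/(-243850 - 178*1/101) = 421608/(-243850 - 178/101) = 421608/(-24629028/101) = 421608*(-101/24629028) = -3548534/2052419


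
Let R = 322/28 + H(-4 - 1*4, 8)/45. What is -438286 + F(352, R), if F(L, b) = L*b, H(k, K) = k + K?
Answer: -434238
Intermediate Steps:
H(k, K) = K + k
R = 23/2 (R = 322/28 + (8 + (-4 - 1*4))/45 = 322*(1/28) + (8 + (-4 - 4))*(1/45) = 23/2 + (8 - 8)*(1/45) = 23/2 + 0*(1/45) = 23/2 + 0 = 23/2 ≈ 11.500)
-438286 + F(352, R) = -438286 + 352*(23/2) = -438286 + 4048 = -434238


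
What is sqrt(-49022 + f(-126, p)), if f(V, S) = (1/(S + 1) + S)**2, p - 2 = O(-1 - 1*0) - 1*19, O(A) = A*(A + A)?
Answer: 23*I*sqrt(18079)/14 ≈ 220.9*I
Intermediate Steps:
O(A) = 2*A**2 (O(A) = A*(2*A) = 2*A**2)
p = -15 (p = 2 + (2*(-1 - 1*0)**2 - 1*19) = 2 + (2*(-1 + 0)**2 - 19) = 2 + (2*(-1)**2 - 19) = 2 + (2*1 - 19) = 2 + (2 - 19) = 2 - 17 = -15)
f(V, S) = (S + 1/(1 + S))**2 (f(V, S) = (1/(1 + S) + S)**2 = (S + 1/(1 + S))**2)
sqrt(-49022 + f(-126, p)) = sqrt(-49022 + (1 - 15 + (-15)**2)**2/(1 - 15)**2) = sqrt(-49022 + (1 - 15 + 225)**2/(-14)**2) = sqrt(-49022 + (1/196)*211**2) = sqrt(-49022 + (1/196)*44521) = sqrt(-49022 + 44521/196) = sqrt(-9563791/196) = 23*I*sqrt(18079)/14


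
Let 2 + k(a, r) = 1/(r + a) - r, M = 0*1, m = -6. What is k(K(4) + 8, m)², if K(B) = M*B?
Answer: 81/4 ≈ 20.250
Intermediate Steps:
M = 0
K(B) = 0 (K(B) = 0*B = 0)
k(a, r) = -2 + 1/(a + r) - r (k(a, r) = -2 + (1/(r + a) - r) = -2 + (1/(a + r) - r) = -2 + 1/(a + r) - r)
k(K(4) + 8, m)² = ((1 - 1*(-6)² - 2*(0 + 8) - 2*(-6) - 1*(0 + 8)*(-6))/((0 + 8) - 6))² = ((1 - 1*36 - 2*8 + 12 - 1*8*(-6))/(8 - 6))² = ((1 - 36 - 16 + 12 + 48)/2)² = ((½)*9)² = (9/2)² = 81/4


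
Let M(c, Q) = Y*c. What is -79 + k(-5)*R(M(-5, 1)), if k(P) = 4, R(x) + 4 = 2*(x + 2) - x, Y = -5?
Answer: 21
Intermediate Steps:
M(c, Q) = -5*c
R(x) = x (R(x) = -4 + (2*(x + 2) - x) = -4 + (2*(2 + x) - x) = -4 + ((4 + 2*x) - x) = -4 + (4 + x) = x)
-79 + k(-5)*R(M(-5, 1)) = -79 + 4*(-5*(-5)) = -79 + 4*25 = -79 + 100 = 21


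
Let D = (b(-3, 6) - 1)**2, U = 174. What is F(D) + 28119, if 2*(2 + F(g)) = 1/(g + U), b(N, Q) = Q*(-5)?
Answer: 63825591/2270 ≈ 28117.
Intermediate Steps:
b(N, Q) = -5*Q
D = 961 (D = (-5*6 - 1)**2 = (-30 - 1)**2 = (-31)**2 = 961)
F(g) = -2 + 1/(2*(174 + g)) (F(g) = -2 + 1/(2*(g + 174)) = -2 + 1/(2*(174 + g)))
F(D) + 28119 = (-695 - 4*961)/(2*(174 + 961)) + 28119 = (1/2)*(-695 - 3844)/1135 + 28119 = (1/2)*(1/1135)*(-4539) + 28119 = -4539/2270 + 28119 = 63825591/2270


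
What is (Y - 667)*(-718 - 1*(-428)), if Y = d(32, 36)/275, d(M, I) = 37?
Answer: 10636504/55 ≈ 1.9339e+5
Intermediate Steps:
Y = 37/275 ≈ 0.13455
(Y - 667)*(-718 - 1*(-428)) = (37/275 - 667)*(-718 - 1*(-428)) = -183388*(-718 + 428)/275 = -183388/275*(-290) = 10636504/55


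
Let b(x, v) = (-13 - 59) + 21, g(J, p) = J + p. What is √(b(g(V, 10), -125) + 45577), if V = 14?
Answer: √45526 ≈ 213.37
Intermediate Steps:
b(x, v) = -51 (b(x, v) = -72 + 21 = -51)
√(b(g(V, 10), -125) + 45577) = √(-51 + 45577) = √45526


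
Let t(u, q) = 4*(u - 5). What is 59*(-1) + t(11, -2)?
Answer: -35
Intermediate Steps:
t(u, q) = -20 + 4*u (t(u, q) = 4*(-5 + u) = -20 + 4*u)
59*(-1) + t(11, -2) = 59*(-1) + (-20 + 4*11) = -59 + (-20 + 44) = -59 + 24 = -35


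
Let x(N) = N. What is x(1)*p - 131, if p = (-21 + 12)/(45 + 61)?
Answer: -13895/106 ≈ -131.08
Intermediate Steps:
p = -9/106 ≈ -0.084906
x(1)*p - 131 = 1*(-9/106) - 131 = -9/106 - 131 = -13895/106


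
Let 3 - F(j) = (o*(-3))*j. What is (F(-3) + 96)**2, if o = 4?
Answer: 3969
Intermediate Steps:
F(j) = 3 + 12*j (F(j) = 3 - 4*(-3)*j = 3 - (-12)*j = 3 + 12*j)
(F(-3) + 96)**2 = ((3 + 12*(-3)) + 96)**2 = ((3 - 36) + 96)**2 = (-33 + 96)**2 = 63**2 = 3969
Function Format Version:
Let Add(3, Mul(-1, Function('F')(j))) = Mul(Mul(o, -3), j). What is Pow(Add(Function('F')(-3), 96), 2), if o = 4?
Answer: 3969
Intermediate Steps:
Function('F')(j) = Add(3, Mul(12, j)) (Function('F')(j) = Add(3, Mul(-1, Mul(Mul(4, -3), j))) = Add(3, Mul(-1, Mul(-12, j))) = Add(3, Mul(12, j)))
Pow(Add(Function('F')(-3), 96), 2) = Pow(Add(Add(3, Mul(12, -3)), 96), 2) = Pow(Add(Add(3, -36), 96), 2) = Pow(Add(-33, 96), 2) = Pow(63, 2) = 3969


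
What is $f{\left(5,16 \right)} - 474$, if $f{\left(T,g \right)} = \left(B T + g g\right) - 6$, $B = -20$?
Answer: $-324$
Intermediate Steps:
$f{\left(T,g \right)} = -6 + g^{2} - 20 T$ ($f{\left(T,g \right)} = \left(- 20 T + g g\right) - 6 = \left(- 20 T + g^{2}\right) - 6 = \left(g^{2} - 20 T\right) - 6 = -6 + g^{2} - 20 T$)
$f{\left(5,16 \right)} - 474 = \left(-6 + 16^{2} - 100\right) - 474 = \left(-6 + 256 - 100\right) - 474 = 150 - 474 = -324$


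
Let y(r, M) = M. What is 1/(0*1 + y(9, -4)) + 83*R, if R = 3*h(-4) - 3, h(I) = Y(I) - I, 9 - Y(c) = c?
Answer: 15935/4 ≈ 3983.8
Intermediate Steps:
Y(c) = 9 - c
h(I) = 9 - 2*I (h(I) = (9 - I) - I = 9 - 2*I)
R = 48 (R = 3*(9 - 2*(-4)) - 3 = 3*(9 + 8) - 3 = 3*17 - 3 = 51 - 3 = 48)
1/(0*1 + y(9, -4)) + 83*R = 1/(0*1 - 4) + 83*48 = 1/(0 - 4) + 3984 = 1/(-4) + 3984 = -¼ + 3984 = 15935/4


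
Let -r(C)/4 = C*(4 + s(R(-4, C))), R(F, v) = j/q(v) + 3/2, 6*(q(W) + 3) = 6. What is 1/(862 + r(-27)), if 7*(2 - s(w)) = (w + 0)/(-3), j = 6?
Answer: 7/10516 ≈ 0.00066565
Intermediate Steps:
q(W) = -2 (q(W) = -3 + (1/6)*6 = -3 + 1 = -2)
R(F, v) = -3/2 (R(F, v) = 6/(-2) + 3/2 = 6*(-1/2) + 3*(1/2) = -3 + 3/2 = -3/2)
s(w) = 2 + w/21 (s(w) = 2 - (w + 0)/(7*(-3)) = 2 - w*(-1)/(7*3) = 2 - (-1)*w/21 = 2 + w/21)
r(C) = -166*C/7 (r(C) = -4*C*(4 + (2 + (1/21)*(-3/2))) = -4*C*(4 + (2 - 1/14)) = -4*C*(4 + 27/14) = -4*C*83/14 = -166*C/7)
1/(862 + r(-27)) = 1/(862 - 166/7*(-27)) = 1/(862 + 4482/7) = 1/(10516/7) = 7/10516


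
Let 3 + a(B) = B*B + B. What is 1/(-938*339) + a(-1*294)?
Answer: 27390651497/317982 ≈ 86139.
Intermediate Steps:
a(B) = -3 + B + B**2 (a(B) = -3 + (B*B + B) = -3 + (B**2 + B) = -3 + (B + B**2) = -3 + B + B**2)
1/(-938*339) + a(-1*294) = 1/(-938*339) + (-3 - 1*294 + (-1*294)**2) = 1/(-317982) + (-3 - 294 + (-294)**2) = -1/317982 + (-3 - 294 + 86436) = -1/317982 + 86139 = 27390651497/317982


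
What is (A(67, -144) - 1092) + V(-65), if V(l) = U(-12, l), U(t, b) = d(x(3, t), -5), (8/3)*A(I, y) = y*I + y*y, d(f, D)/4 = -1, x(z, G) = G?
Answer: 3062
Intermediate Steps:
d(f, D) = -4 (d(f, D) = 4*(-1) = -4)
A(I, y) = 3*y**2/8 + 3*I*y/8 (A(I, y) = 3*(y*I + y*y)/8 = 3*(I*y + y**2)/8 = 3*(y**2 + I*y)/8 = 3*y**2/8 + 3*I*y/8)
U(t, b) = -4
V(l) = -4
(A(67, -144) - 1092) + V(-65) = ((3/8)*(-144)*(67 - 144) - 1092) - 4 = ((3/8)*(-144)*(-77) - 1092) - 4 = (4158 - 1092) - 4 = 3066 - 4 = 3062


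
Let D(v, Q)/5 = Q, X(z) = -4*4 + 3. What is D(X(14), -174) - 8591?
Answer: -9461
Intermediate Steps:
X(z) = -13 (X(z) = -16 + 3 = -13)
D(v, Q) = 5*Q
D(X(14), -174) - 8591 = 5*(-174) - 8591 = -870 - 8591 = -9461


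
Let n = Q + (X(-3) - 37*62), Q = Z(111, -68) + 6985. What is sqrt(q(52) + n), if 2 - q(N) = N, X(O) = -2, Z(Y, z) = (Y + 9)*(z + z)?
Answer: I*sqrt(11681) ≈ 108.08*I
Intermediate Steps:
Z(Y, z) = 2*z*(9 + Y) (Z(Y, z) = (9 + Y)*(2*z) = 2*z*(9 + Y))
q(N) = 2 - N
Q = -9335 (Q = 2*(-68)*(9 + 111) + 6985 = 2*(-68)*120 + 6985 = -16320 + 6985 = -9335)
n = -11631 (n = -9335 + (-2 - 37*62) = -9335 + (-2 - 2294) = -9335 - 2296 = -11631)
sqrt(q(52) + n) = sqrt((2 - 1*52) - 11631) = sqrt((2 - 52) - 11631) = sqrt(-50 - 11631) = sqrt(-11681) = I*sqrt(11681)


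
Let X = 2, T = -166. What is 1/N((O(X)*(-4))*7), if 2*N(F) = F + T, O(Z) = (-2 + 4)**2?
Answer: -1/139 ≈ -0.0071942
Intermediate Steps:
O(Z) = 4 (O(Z) = 2**2 = 4)
N(F) = -83 + F/2 (N(F) = (F - 166)/2 = (-166 + F)/2 = -83 + F/2)
1/N((O(X)*(-4))*7) = 1/(-83 + ((4*(-4))*7)/2) = 1/(-83 + (-16*7)/2) = 1/(-83 + (1/2)*(-112)) = 1/(-83 - 56) = 1/(-139) = -1/139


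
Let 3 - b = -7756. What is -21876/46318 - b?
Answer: -179701619/23159 ≈ -7759.5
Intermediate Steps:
b = 7759 (b = 3 - 1*(-7756) = 3 + 7756 = 7759)
-21876/46318 - b = -21876/46318 - 1*7759 = -21876*1/46318 - 7759 = -10938/23159 - 7759 = -179701619/23159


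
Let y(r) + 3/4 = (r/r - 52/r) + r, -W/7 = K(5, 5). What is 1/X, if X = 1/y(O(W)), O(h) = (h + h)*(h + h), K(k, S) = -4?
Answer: 2458807/784 ≈ 3136.2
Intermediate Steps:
W = 28 (W = -7*(-4) = 28)
O(h) = 4*h² (O(h) = (2*h)*(2*h) = 4*h²)
y(r) = ¼ + r - 52/r (y(r) = -¾ + ((r/r - 52/r) + r) = -¾ + ((1 - 52/r) + r) = -¾ + (1 + r - 52/r) = ¼ + r - 52/r)
X = 784/2458807 (X = 1/(¼ + 4*28² - 52/(4*28²)) = 1/(¼ + 4*784 - 52/(4*784)) = 1/(¼ + 3136 - 52/3136) = 1/(¼ + 3136 - 52*1/3136) = 1/(¼ + 3136 - 13/784) = 1/(2458807/784) = 784/2458807 ≈ 0.00031885)
1/X = 1/(784/2458807) = 2458807/784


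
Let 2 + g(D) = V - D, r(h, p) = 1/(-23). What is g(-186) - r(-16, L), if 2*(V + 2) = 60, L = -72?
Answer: 4877/23 ≈ 212.04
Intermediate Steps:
V = 28 (V = -2 + (½)*60 = -2 + 30 = 28)
r(h, p) = -1/23
g(D) = 26 - D (g(D) = -2 + (28 - D) = 26 - D)
g(-186) - r(-16, L) = (26 - 1*(-186)) - 1*(-1/23) = (26 + 186) + 1/23 = 212 + 1/23 = 4877/23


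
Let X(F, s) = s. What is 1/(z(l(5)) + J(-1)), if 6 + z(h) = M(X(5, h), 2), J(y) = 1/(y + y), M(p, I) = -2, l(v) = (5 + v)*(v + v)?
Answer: -2/17 ≈ -0.11765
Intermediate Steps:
l(v) = 2*v*(5 + v) (l(v) = (5 + v)*(2*v) = 2*v*(5 + v))
J(y) = 1/(2*y)
z(h) = -8 (z(h) = -6 - 2 = -8)
1/(z(l(5)) + J(-1)) = 1/(-8 + (1/2)/(-1)) = 1/(-8 + (1/2)*(-1)) = 1/(-8 - 1/2) = 1/(-17/2) = -2/17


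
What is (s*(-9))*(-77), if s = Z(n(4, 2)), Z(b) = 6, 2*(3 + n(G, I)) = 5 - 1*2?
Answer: 4158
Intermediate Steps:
n(G, I) = -3/2 (n(G, I) = -3 + (5 - 1*2)/2 = -3 + (5 - 2)/2 = -3 + (½)*3 = -3 + 3/2 = -3/2)
s = 6
(s*(-9))*(-77) = (6*(-9))*(-77) = -54*(-77) = 4158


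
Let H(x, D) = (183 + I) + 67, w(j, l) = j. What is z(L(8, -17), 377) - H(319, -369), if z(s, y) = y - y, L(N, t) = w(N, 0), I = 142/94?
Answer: -11821/47 ≈ -251.51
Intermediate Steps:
I = 71/47 (I = 142*(1/94) = 71/47 ≈ 1.5106)
L(N, t) = N
H(x, D) = 11821/47 (H(x, D) = (183 + 71/47) + 67 = 8672/47 + 67 = 11821/47)
z(s, y) = 0
z(L(8, -17), 377) - H(319, -369) = 0 - 1*11821/47 = 0 - 11821/47 = -11821/47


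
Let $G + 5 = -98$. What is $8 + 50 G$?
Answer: $-5142$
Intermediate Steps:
$G = -103$ ($G = -5 - 98 = -103$)
$8 + 50 G = 8 + 50 \left(-103\right) = 8 - 5150 = -5142$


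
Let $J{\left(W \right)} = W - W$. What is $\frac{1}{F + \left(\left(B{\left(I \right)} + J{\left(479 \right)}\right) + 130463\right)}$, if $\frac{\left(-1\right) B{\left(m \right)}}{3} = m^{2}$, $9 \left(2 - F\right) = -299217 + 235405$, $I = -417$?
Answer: $- \frac{9}{3457006} \approx -2.6034 \cdot 10^{-6}$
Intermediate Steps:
$J{\left(W \right)} = 0$
$F = \frac{63830}{9}$ ($F = 2 - \frac{-299217 + 235405}{9} = 2 - - \frac{63812}{9} = 2 + \frac{63812}{9} = \frac{63830}{9} \approx 7092.2$)
$B{\left(m \right)} = - 3 m^{2}$
$\frac{1}{F + \left(\left(B{\left(I \right)} + J{\left(479 \right)}\right) + 130463\right)} = \frac{1}{\frac{63830}{9} + \left(\left(- 3 \left(-417\right)^{2} + 0\right) + 130463\right)} = \frac{1}{\frac{63830}{9} + \left(\left(\left(-3\right) 173889 + 0\right) + 130463\right)} = \frac{1}{\frac{63830}{9} + \left(\left(-521667 + 0\right) + 130463\right)} = \frac{1}{\frac{63830}{9} + \left(-521667 + 130463\right)} = \frac{1}{\frac{63830}{9} - 391204} = \frac{1}{- \frac{3457006}{9}} = - \frac{9}{3457006}$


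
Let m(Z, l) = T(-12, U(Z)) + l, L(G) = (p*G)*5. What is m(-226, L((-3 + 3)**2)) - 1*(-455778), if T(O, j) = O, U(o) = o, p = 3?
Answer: 455766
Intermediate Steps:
L(G) = 15*G (L(G) = (3*G)*5 = 15*G)
m(Z, l) = -12 + l
m(-226, L((-3 + 3)**2)) - 1*(-455778) = (-12 + 15*(-3 + 3)**2) - 1*(-455778) = (-12 + 15*0**2) + 455778 = (-12 + 15*0) + 455778 = (-12 + 0) + 455778 = -12 + 455778 = 455766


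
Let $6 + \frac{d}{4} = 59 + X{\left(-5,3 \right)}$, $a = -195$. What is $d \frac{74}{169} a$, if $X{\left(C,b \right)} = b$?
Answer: $- \frac{248640}{13} \approx -19126.0$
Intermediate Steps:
$d = 224$ ($d = -24 + 4 \left(59 + 3\right) = -24 + 4 \cdot 62 = -24 + 248 = 224$)
$d \frac{74}{169} a = 224 \cdot \frac{74}{169} \left(-195\right) = \frac{16576}{169} \left(-195\right) = - \frac{248640}{13}$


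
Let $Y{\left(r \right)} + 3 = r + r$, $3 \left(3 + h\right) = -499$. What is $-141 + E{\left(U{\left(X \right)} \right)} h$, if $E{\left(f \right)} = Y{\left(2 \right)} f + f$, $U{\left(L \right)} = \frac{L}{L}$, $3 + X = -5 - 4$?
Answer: $- \frac{1439}{3} \approx -479.67$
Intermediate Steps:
$h = - \frac{508}{3}$ ($h = -3 + \frac{1}{3} \left(-499\right) = -3 - \frac{499}{3} = - \frac{508}{3} \approx -169.33$)
$Y{\left(r \right)} = -3 + 2 r$ ($Y{\left(r \right)} = -3 + \left(r + r\right) = -3 + 2 r$)
$X = -12$ ($X = -3 - 9 = -12$)
$U{\left(L \right)} = 1$
$E{\left(f \right)} = 2 f$ ($E{\left(f \right)} = \left(-3 + 2 \cdot 2\right) f + f = \left(-3 + 4\right) f + f = 1 f + f = f + f = 2 f$)
$-141 + E{\left(U{\left(X \right)} \right)} h = -141 + 2 \cdot 1 \left(- \frac{508}{3}\right) = -141 + 2 \left(- \frac{508}{3}\right) = -141 - \frac{1016}{3} = - \frac{1439}{3}$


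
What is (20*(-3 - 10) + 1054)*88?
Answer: 69872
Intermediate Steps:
(20*(-3 - 10) + 1054)*88 = (20*(-13) + 1054)*88 = (-260 + 1054)*88 = 794*88 = 69872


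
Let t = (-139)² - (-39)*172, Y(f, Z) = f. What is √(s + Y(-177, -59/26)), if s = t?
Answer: 2*√6463 ≈ 160.79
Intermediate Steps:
t = 26029 (t = 19321 - 1*(-6708) = 19321 + 6708 = 26029)
s = 26029
√(s + Y(-177, -59/26)) = √(26029 - 177) = √25852 = 2*√6463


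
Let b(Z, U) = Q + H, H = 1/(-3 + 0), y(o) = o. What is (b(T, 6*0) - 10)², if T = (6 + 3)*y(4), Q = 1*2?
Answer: 625/9 ≈ 69.444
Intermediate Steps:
Q = 2
H = -⅓ (H = 1/(-3) = -⅓ ≈ -0.33333)
T = 36 (T = (6 + 3)*4 = 9*4 = 36)
b(Z, U) = 5/3 (b(Z, U) = 2 - ⅓ = 5/3)
(b(T, 6*0) - 10)² = (5/3 - 10)² = (-25/3)² = 625/9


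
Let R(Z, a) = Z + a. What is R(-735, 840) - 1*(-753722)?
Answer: 753827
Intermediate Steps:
R(-735, 840) - 1*(-753722) = (-735 + 840) - 1*(-753722) = 105 + 753722 = 753827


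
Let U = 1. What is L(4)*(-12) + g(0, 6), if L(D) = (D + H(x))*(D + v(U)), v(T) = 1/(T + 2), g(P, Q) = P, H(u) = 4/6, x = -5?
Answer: -728/3 ≈ -242.67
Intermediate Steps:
H(u) = 2/3 (H(u) = 4*(1/6) = 2/3)
v(T) = 1/(2 + T)
L(D) = (1/3 + D)*(2/3 + D) (L(D) = (D + 2/3)*(D + 1/(2 + 1)) = (2/3 + D)*(D + 1/3) = (2/3 + D)*(1/3 + D) = (1/3 + D)*(2/3 + D))
L(4)*(-12) + g(0, 6) = (2/9 + 4 + 4**2)*(-12) + 0 = (2/9 + 4 + 16)*(-12) + 0 = (182/9)*(-12) + 0 = -728/3 + 0 = -728/3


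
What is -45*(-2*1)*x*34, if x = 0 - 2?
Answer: -6120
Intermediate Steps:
x = -2
-45*(-2*1)*x*34 = -45*(-2*1)*(-2)*34 = -(-90)*(-2)*34 = -45*4*34 = -180*34 = -6120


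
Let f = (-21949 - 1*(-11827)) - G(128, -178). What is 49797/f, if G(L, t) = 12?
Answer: -5533/1126 ≈ -4.9139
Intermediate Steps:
f = -10134 (f = (-21949 - 1*(-11827)) - 1*12 = (-21949 + 11827) - 12 = -10122 - 12 = -10134)
49797/f = 49797/(-10134) = 49797*(-1/10134) = -5533/1126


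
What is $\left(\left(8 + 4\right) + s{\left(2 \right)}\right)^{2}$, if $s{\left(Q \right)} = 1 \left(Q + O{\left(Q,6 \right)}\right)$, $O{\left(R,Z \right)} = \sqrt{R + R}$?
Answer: $256$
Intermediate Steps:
$O{\left(R,Z \right)} = \sqrt{2} \sqrt{R}$ ($O{\left(R,Z \right)} = \sqrt{2 R} = \sqrt{2} \sqrt{R}$)
$s{\left(Q \right)} = Q + \sqrt{2} \sqrt{Q}$ ($s{\left(Q \right)} = 1 \left(Q + \sqrt{2} \sqrt{Q}\right) = Q + \sqrt{2} \sqrt{Q}$)
$\left(\left(8 + 4\right) + s{\left(2 \right)}\right)^{2} = \left(\left(8 + 4\right) + \left(2 + \sqrt{2} \sqrt{2}\right)\right)^{2} = \left(12 + \left(2 + 2\right)\right)^{2} = \left(12 + 4\right)^{2} = 16^{2} = 256$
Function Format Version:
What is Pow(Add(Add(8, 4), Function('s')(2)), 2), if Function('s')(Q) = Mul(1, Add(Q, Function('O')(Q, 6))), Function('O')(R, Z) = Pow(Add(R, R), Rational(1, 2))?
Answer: 256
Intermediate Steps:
Function('O')(R, Z) = Mul(Pow(2, Rational(1, 2)), Pow(R, Rational(1, 2))) (Function('O')(R, Z) = Pow(Mul(2, R), Rational(1, 2)) = Mul(Pow(2, Rational(1, 2)), Pow(R, Rational(1, 2))))
Function('s')(Q) = Add(Q, Mul(Pow(2, Rational(1, 2)), Pow(Q, Rational(1, 2)))) (Function('s')(Q) = Mul(1, Add(Q, Mul(Pow(2, Rational(1, 2)), Pow(Q, Rational(1, 2))))) = Add(Q, Mul(Pow(2, Rational(1, 2)), Pow(Q, Rational(1, 2)))))
Pow(Add(Add(8, 4), Function('s')(2)), 2) = Pow(Add(Add(8, 4), Add(2, Mul(Pow(2, Rational(1, 2)), Pow(2, Rational(1, 2))))), 2) = Pow(Add(12, Add(2, 2)), 2) = Pow(Add(12, 4), 2) = Pow(16, 2) = 256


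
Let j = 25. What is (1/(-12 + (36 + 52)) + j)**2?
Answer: 3613801/5776 ≈ 625.66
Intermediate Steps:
(1/(-12 + (36 + 52)) + j)**2 = (1/(-12 + (36 + 52)) + 25)**2 = (1/(-12 + 88) + 25)**2 = (1/76 + 25)**2 = (1901/76)**2 = 3613801/5776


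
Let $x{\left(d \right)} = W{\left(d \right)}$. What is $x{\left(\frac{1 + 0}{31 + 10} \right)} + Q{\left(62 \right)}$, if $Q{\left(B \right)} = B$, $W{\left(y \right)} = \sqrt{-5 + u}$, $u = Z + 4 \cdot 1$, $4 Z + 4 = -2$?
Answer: $62 + \frac{i \sqrt{10}}{2} \approx 62.0 + 1.5811 i$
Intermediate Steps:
$Z = - \frac{3}{2}$ ($Z = -1 + \frac{1}{4} \left(-2\right) = -1 - \frac{1}{2} = - \frac{3}{2} \approx -1.5$)
$u = \frac{5}{2}$ ($u = - \frac{3}{2} + 4 \cdot 1 = - \frac{3}{2} + 4 = \frac{5}{2} \approx 2.5$)
$W{\left(y \right)} = \frac{i \sqrt{10}}{2}$ ($W{\left(y \right)} = \sqrt{-5 + \frac{5}{2}} = \sqrt{- \frac{5}{2}} = \frac{i \sqrt{10}}{2}$)
$x{\left(d \right)} = \frac{i \sqrt{10}}{2}$
$x{\left(\frac{1 + 0}{31 + 10} \right)} + Q{\left(62 \right)} = \frac{i \sqrt{10}}{2} + 62 = 62 + \frac{i \sqrt{10}}{2}$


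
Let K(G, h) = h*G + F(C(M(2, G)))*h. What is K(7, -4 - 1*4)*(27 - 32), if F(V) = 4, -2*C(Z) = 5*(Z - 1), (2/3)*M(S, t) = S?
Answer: 440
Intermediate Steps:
M(S, t) = 3*S/2
C(Z) = 5/2 - 5*Z/2 (C(Z) = -5*(Z - 1)/2 = -5*(-1 + Z)/2 = -(-5 + 5*Z)/2 = 5/2 - 5*Z/2)
K(G, h) = 4*h + G*h (K(G, h) = h*G + 4*h = G*h + 4*h = 4*h + G*h)
K(7, -4 - 1*4)*(27 - 32) = ((-4 - 1*4)*(4 + 7))*(27 - 32) = ((-4 - 4)*11)*(-5) = -8*11*(-5) = -88*(-5) = 440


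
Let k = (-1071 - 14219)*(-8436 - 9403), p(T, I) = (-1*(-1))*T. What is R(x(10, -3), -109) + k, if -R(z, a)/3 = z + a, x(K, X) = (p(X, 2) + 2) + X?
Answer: 272758649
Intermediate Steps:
p(T, I) = T (p(T, I) = 1*T = T)
x(K, X) = 2 + 2*X (x(K, X) = (X + 2) + X = (2 + X) + X = 2 + 2*X)
R(z, a) = -3*a - 3*z (R(z, a) = -3*(z + a) = -3*(a + z) = -3*a - 3*z)
k = 272758310 (k = -15290*(-17839) = 272758310)
R(x(10, -3), -109) + k = (-3*(-109) - 3*(2 + 2*(-3))) + 272758310 = (327 - 3*(2 - 6)) + 272758310 = (327 - 3*(-4)) + 272758310 = (327 + 12) + 272758310 = 339 + 272758310 = 272758649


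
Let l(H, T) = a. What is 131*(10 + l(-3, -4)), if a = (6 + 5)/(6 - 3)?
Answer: 5371/3 ≈ 1790.3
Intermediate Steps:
a = 11/3 ≈ 3.6667
l(H, T) = 11/3
131*(10 + l(-3, -4)) = 131*(10 + 11/3) = 131*(41/3) = 5371/3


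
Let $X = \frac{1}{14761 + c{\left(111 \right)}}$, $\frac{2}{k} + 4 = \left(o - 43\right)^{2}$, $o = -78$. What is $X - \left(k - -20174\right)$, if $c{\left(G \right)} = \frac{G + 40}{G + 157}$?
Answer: $- \frac{23840489153356}{1181743287} \approx -20174.0$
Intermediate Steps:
$c{\left(G \right)} = \frac{40 + G}{157 + G}$
$k = \frac{2}{14637}$ ($k = \frac{2}{-4 + \left(-78 - 43\right)^{2}} = \frac{2}{-4 + \left(-121\right)^{2}} = \frac{2}{-4 + 14641} = \frac{2}{14637} \approx 0.00013664$)
$X = \frac{268}{3956099}$ ($X = \frac{1}{14761 + \frac{40 + 111}{157 + 111}} = \frac{1}{14761 + \frac{1}{268} \cdot 151} = \frac{1}{14761 + \frac{151}{268}} = \frac{1}{\frac{3956099}{268}} = \frac{268}{3956099} \approx 6.7743 \cdot 10^{-5}$)
$X - \left(k - -20174\right) = \frac{268}{3956099} - \left(\frac{2}{14637} - -20174\right) = \frac{268}{3956099} - \left(\frac{2}{14637} + 20174\right) = \frac{268}{3956099} - \frac{295286840}{14637} = - \frac{23840489153356}{1181743287}$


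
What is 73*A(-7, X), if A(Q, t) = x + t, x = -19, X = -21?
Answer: -2920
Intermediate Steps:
A(Q, t) = -19 + t
73*A(-7, X) = 73*(-19 - 21) = 73*(-40) = -2920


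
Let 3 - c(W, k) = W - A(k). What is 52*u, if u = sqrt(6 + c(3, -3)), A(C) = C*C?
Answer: 52*sqrt(15) ≈ 201.40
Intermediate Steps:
A(C) = C**2
c(W, k) = 3 + k**2 - W (c(W, k) = 3 - (W - k**2) = 3 + (k**2 - W) = 3 + k**2 - W)
u = sqrt(15) (u = sqrt(6 + (3 + (-3)**2 - 1*3)) = sqrt(6 + (3 + 9 - 3)) = sqrt(6 + 9) = sqrt(15) ≈ 3.8730)
52*u = 52*sqrt(15)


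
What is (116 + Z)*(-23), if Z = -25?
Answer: -2093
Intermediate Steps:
(116 + Z)*(-23) = (116 - 25)*(-23) = 91*(-23) = -2093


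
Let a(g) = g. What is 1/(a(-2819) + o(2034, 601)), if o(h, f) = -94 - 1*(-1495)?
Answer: -1/1418 ≈ -0.00070522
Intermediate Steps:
o(h, f) = 1401 (o(h, f) = -94 + 1495 = 1401)
1/(a(-2819) + o(2034, 601)) = 1/(-2819 + 1401) = 1/(-1418) = -1/1418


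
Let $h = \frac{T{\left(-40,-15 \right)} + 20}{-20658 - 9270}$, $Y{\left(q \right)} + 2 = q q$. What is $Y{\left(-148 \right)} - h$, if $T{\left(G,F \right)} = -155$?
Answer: $\frac{218494307}{9976} \approx 21902.0$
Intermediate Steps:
$Y{\left(q \right)} = -2 + q^{2}$ ($Y{\left(q \right)} = -2 + q q = -2 + q^{2}$)
$h = \frac{45}{9976}$ ($h = \frac{-155 + 20}{-20658 - 9270} = - \frac{135}{-29928} = \left(-135\right) \left(- \frac{1}{29928}\right) = \frac{45}{9976} \approx 0.0045108$)
$Y{\left(-148 \right)} - h = \left(-2 + \left(-148\right)^{2}\right) - \frac{45}{9976} = \left(-2 + 21904\right) - \frac{45}{9976} = 21902 - \frac{45}{9976} = \frac{218494307}{9976}$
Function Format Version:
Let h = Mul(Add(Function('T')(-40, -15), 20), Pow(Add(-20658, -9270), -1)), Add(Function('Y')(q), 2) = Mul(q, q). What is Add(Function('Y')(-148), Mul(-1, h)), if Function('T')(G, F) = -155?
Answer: Rational(218494307, 9976) ≈ 21902.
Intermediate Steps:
Function('Y')(q) = Add(-2, Pow(q, 2)) (Function('Y')(q) = Add(-2, Mul(q, q)) = Add(-2, Pow(q, 2)))
h = Rational(45, 9976) (h = Mul(Add(-155, 20), Pow(Add(-20658, -9270), -1)) = Mul(-135, Pow(-29928, -1)) = Mul(-135, Rational(-1, 29928)) = Rational(45, 9976) ≈ 0.0045108)
Add(Function('Y')(-148), Mul(-1, h)) = Add(Add(-2, Pow(-148, 2)), Mul(-1, Rational(45, 9976))) = Add(Add(-2, 21904), Rational(-45, 9976)) = Add(21902, Rational(-45, 9976)) = Rational(218494307, 9976)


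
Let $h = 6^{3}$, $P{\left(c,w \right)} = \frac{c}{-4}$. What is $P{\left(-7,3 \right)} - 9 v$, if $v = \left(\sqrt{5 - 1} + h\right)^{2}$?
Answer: $- \frac{1710857}{4} \approx -4.2771 \cdot 10^{5}$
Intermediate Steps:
$P{\left(c,w \right)} = - \frac{c}{4}$ ($P{\left(c,w \right)} = c \left(- \frac{1}{4}\right) = - \frac{c}{4}$)
$h = 216$
$v = 47524$ ($v = \left(\sqrt{5 - 1} + 216\right)^{2} = \left(\sqrt{4} + 216\right)^{2} = \left(2 + 216\right)^{2} = 218^{2} = 47524$)
$P{\left(-7,3 \right)} - 9 v = \left(- \frac{1}{4}\right) \left(-7\right) - 427716 = \frac{7}{4} - 427716 = - \frac{1710857}{4}$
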